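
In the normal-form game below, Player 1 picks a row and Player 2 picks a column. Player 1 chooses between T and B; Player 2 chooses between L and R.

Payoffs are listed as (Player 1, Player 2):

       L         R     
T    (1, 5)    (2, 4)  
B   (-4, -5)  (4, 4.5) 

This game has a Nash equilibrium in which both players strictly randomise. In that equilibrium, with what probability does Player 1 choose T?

Let x be the probability that Player 1 plays T. In a completely mixed equilibrium, Player 2 must be indifferent between L and R.
Player 2's expected payoff from L is 5x − 5(1−x); from R it is 4x + 4.5(1−x).
Setting these equal: 10x − 5 = −0.5x + 4.5, so x = 19/21.

19/21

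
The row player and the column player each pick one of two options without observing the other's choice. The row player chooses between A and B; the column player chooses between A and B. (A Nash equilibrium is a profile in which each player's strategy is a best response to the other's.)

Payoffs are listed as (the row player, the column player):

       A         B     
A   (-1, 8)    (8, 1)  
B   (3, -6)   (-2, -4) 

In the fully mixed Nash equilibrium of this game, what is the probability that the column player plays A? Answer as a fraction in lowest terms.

5/7

Let c be the probability that the column player plays A. In a completely mixed equilibrium, the row player must be indifferent between A and B.
The row player's expected payoff from A is −c + 8(1−c); from B it is 3c − 2(1−c).
Setting these equal: −9c + 8 = 5c − 2, so c = 5/7.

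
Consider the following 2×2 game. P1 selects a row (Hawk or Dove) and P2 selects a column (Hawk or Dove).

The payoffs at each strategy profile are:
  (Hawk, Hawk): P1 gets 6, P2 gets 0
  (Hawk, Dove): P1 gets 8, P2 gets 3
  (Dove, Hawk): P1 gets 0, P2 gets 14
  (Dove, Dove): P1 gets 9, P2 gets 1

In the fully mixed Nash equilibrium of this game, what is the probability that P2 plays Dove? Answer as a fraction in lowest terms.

Let c be the probability that P2 plays Hawk. In a completely mixed equilibrium, P1 must be indifferent between Hawk and Dove.
P1's expected payoff from Hawk is 6c + 8(1−c); from Dove it is 9(1−c).
Setting these equal: −2c + 8 = −9c + 9, so c = 1/7.
Therefore P2 plays Dove with probability 1 − 1/7 = 6/7.

6/7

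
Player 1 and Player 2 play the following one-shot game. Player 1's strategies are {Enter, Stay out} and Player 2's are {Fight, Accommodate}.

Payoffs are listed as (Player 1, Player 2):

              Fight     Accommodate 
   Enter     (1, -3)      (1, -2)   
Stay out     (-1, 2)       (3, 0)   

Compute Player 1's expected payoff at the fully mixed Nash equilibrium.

1

First find q, the probability Player 2 plays Fight, from Player 1's indifference between Enter and Stay out: q + (1−q) = −q + 3(1−q), giving q = 1/2.
Since Player 1 is indifferent in equilibrium, Player 1's expected payoff equals the payoff from either row against (1/2, 1/2). Using Enter: (1/2) + (1/2) = 1.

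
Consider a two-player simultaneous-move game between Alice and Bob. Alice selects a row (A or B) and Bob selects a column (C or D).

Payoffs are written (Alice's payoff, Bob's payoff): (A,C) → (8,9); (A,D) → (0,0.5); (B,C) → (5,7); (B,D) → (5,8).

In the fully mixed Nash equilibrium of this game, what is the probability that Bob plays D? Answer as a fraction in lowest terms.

Let q be the probability that Bob plays C. In a completely mixed equilibrium, Alice must be indifferent between A and B.
Alice's expected payoff from A is 8q; from B it is 5q + 5(1−q).
Setting these equal: 8q = 5, so q = 5/8.
Therefore Bob plays D with probability 1 − 5/8 = 3/8.

3/8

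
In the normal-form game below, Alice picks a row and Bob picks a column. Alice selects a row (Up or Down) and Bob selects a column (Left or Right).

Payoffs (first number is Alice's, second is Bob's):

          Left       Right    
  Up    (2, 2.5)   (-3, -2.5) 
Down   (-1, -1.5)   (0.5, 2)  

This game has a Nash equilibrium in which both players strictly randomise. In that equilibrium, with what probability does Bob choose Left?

7/13

Let q be the probability that Bob plays Left. In a completely mixed equilibrium, Alice must be indifferent between Up and Down.
Alice's expected payoff from Up is 2q − 3(1−q); from Down it is −q + 0.5(1−q).
Setting these equal: 5q − 3 = −1.5q + 0.5, so q = 7/13.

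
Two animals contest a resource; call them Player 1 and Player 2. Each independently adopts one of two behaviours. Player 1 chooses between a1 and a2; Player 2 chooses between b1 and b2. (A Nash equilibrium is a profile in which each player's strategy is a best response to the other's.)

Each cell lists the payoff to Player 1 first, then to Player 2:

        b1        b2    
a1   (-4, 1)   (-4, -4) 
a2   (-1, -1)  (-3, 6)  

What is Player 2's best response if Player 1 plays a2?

b2

Against a2, Player 2 earns -1 from b1 and 6 from b2.
So b2 is the best response.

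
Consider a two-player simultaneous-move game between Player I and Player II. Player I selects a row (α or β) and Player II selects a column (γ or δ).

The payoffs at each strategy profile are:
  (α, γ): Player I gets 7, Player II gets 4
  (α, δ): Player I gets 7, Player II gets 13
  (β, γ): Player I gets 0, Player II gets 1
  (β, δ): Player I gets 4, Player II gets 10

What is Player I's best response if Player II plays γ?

Against γ, Player I earns 7 from α and 0 from β.
So α is the best response.

α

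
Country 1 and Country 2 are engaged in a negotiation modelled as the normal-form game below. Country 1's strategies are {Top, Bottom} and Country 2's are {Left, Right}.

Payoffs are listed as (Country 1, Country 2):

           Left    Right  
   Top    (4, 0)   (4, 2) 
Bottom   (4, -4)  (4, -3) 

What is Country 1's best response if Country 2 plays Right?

Against Right, Country 1 earns 4 from Top and 4 from Bottom.
So either strategy is a best response.

either — both Top and Bottom are best responses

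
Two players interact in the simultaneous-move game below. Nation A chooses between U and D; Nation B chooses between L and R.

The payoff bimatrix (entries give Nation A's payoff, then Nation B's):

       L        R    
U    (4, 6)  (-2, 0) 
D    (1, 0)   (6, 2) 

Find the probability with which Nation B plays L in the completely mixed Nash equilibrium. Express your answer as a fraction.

8/11

Let y be the probability that Nation B plays L. In a completely mixed equilibrium, Nation A must be indifferent between U and D.
Nation A's expected payoff from U is 4y − 2(1−y); from D it is y + 6(1−y).
Setting these equal: 6y − 2 = −5y + 6, so y = 8/11.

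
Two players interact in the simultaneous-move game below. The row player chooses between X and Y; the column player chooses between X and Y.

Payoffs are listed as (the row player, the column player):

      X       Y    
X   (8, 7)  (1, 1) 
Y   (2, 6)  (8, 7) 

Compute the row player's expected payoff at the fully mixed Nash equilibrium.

62/13

First find q, the probability the column player plays X, from the row player's indifference between X and Y: 8q + (1−q) = 2q + 8(1−q), giving q = 7/13.
Since the row player is indifferent in equilibrium, the row player's expected payoff equals the payoff from either row against (7/13, 6/13). Using X: 8(7/13) + (6/13) = 62/13.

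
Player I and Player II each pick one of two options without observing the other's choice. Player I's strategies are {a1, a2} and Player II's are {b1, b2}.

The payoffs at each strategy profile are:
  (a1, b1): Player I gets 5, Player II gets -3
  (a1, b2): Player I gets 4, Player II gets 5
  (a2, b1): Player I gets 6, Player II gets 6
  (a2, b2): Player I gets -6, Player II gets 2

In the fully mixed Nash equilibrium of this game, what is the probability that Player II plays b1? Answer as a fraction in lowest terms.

Let c be the probability that Player II plays b1. In a completely mixed equilibrium, Player I must be indifferent between a1 and a2.
Player I's expected payoff from a1 is 5c + 4(1−c); from a2 it is 6c − 6(1−c).
Setting these equal: c + 4 = 12c − 6, so c = 10/11.

10/11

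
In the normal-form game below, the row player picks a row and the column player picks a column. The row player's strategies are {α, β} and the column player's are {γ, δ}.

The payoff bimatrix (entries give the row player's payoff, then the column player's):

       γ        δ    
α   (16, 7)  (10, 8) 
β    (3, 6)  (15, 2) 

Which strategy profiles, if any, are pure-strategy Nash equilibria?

none

(α, γ): the column player prefers δ (8 > 7) — not an equilibrium.
(α, δ): the row player prefers β (15 > 10) — not an equilibrium.
(β, γ): the row player prefers α (16 > 3) — not an equilibrium.
(β, δ): the column player prefers γ (6 > 2) — not an equilibrium.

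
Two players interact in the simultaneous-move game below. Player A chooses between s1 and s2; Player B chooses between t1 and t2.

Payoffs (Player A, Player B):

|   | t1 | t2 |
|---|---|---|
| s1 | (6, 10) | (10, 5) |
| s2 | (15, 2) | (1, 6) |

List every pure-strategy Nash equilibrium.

none

(s1, t1): Player A prefers s2 (15 > 6) — not an equilibrium.
(s1, t2): Player B prefers t1 (10 > 5) — not an equilibrium.
(s2, t1): Player B prefers t2 (6 > 2) — not an equilibrium.
(s2, t2): Player A prefers s1 (10 > 1) — not an equilibrium.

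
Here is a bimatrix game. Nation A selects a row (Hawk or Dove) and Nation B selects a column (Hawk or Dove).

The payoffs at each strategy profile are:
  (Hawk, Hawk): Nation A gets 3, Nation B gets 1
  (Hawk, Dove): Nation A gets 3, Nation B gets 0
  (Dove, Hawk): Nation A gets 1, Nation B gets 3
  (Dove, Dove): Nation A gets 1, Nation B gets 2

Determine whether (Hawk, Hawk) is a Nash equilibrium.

Yes

At (Hawk, Hawk), Nation A earns 3; switching to Dove would give 1, so Nation A has no profitable deviation.
Nation B earns 1; switching to Dove would give 0, so Nation B has no profitable deviation.
Neither player can gain by a unilateral deviation, so this profile is a Nash equilibrium.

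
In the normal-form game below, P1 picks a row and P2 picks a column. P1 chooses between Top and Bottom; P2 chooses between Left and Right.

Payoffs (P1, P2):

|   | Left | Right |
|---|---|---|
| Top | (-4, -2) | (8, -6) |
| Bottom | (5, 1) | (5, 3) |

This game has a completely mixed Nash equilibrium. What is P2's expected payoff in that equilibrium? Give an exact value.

First find x, the probability P1 plays Top, from P2's indifference between Left and Right: −2x + (1−x) = −6x + 3(1−x), giving x = 1/3.
Since P2 is indifferent in equilibrium, P2's expected payoff equals the payoff from either column against (1/3, 2/3). Using Left: −2(1/3) + (2/3) = 0.

0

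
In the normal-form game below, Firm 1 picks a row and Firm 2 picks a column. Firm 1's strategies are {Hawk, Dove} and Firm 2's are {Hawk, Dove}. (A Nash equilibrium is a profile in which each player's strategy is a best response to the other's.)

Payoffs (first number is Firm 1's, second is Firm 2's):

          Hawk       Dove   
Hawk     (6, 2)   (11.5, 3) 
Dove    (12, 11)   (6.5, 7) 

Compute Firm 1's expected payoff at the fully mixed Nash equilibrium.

First find q, the probability Firm 2 plays Hawk, from Firm 1's indifference between Hawk and Dove: 6q + 11.5(1−q) = 12q + 6.5(1−q), giving q = 5/11.
Since Firm 1 is indifferent in equilibrium, Firm 1's expected payoff equals the payoff from either row against (5/11, 6/11). Using Hawk: 6(5/11) + 11.5(6/11) = 9.

9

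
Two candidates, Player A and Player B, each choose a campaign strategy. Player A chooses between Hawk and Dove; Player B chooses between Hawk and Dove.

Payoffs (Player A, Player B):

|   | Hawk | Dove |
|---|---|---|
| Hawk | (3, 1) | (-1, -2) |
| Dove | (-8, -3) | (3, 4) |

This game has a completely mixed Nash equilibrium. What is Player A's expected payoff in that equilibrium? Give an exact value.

1/15

First find q, the probability Player B plays Hawk, from Player A's indifference between Hawk and Dove: 3q − (1−q) = −8q + 3(1−q), giving q = 4/15.
Since Player A is indifferent in equilibrium, Player A's expected payoff equals the payoff from either row against (4/15, 11/15). Using Hawk: 3(4/15) − (11/15) = 1/15.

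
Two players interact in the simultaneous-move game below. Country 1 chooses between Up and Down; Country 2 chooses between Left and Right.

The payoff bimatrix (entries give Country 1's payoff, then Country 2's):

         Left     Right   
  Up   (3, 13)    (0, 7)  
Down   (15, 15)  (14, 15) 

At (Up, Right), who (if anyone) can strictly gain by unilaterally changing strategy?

Country 1 at (Up, Right) earns 0; deviating to Down yields 14 — a strict improvement.
Country 2 earns 7; deviating to Left yields 13 — a strict improvement.
Both Country 1 and Country 2 have strictly profitable deviations.

Both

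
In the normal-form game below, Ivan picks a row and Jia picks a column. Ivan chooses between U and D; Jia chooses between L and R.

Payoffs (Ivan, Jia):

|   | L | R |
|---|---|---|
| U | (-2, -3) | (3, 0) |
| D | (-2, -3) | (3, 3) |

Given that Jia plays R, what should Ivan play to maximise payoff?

either — both U and D are best responses

Against R, Ivan earns 3 from U and 3 from D.
So either strategy is a best response.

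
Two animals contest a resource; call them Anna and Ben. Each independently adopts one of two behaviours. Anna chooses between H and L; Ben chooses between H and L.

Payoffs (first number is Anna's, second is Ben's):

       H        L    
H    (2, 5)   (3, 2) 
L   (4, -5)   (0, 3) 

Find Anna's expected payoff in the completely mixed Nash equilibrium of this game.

12/5

First find y, the probability Ben plays H, from Anna's indifference between H and L: 2y + 3(1−y) = 4y, giving y = 3/5.
Since Anna is indifferent in equilibrium, Anna's expected payoff equals the payoff from either row against (3/5, 2/5). Using H: 2(3/5) + 3(2/5) = 12/5.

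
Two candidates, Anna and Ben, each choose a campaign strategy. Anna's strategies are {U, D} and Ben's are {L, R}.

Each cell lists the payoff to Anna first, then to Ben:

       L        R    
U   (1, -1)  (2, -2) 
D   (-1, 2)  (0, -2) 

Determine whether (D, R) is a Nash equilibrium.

No

At (D, R), Anna earns 0; switching to U would give 2, so Anna would deviate.
Ben earns -2; switching to L would give 2, so Ben would deviate.
Since at least one player can profitably deviate, this is not a Nash equilibrium.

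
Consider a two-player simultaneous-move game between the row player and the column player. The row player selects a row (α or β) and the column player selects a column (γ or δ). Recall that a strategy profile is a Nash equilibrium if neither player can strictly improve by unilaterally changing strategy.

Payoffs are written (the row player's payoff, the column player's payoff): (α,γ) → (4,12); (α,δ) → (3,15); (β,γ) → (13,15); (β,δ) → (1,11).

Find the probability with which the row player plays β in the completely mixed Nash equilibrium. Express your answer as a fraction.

Let r be the probability that the row player plays α. In a completely mixed equilibrium, the column player must be indifferent between γ and δ.
The column player's expected payoff from γ is 12r + 15(1−r); from δ it is 15r + 11(1−r).
Setting these equal: −3r + 15 = 4r + 11, so r = 4/7.
Therefore the row player plays β with probability 1 − 4/7 = 3/7.

3/7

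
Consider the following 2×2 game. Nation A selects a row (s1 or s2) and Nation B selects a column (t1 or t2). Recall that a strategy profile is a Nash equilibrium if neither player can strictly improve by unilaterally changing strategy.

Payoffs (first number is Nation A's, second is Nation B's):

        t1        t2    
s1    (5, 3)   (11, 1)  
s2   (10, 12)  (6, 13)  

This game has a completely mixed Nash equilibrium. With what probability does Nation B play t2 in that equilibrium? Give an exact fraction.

Let y be the probability that Nation B plays t1. In a completely mixed equilibrium, Nation A must be indifferent between s1 and s2.
Nation A's expected payoff from s1 is 5y + 11(1−y); from s2 it is 10y + 6(1−y).
Setting these equal: −6y + 11 = 4y + 6, so y = 1/2.
Therefore Nation B plays t2 with probability 1 − 1/2 = 1/2.

1/2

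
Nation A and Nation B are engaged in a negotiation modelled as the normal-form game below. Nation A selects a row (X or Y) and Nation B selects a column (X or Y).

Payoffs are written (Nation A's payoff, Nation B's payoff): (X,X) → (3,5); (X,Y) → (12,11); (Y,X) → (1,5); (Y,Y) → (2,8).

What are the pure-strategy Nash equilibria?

(X, Y)

(X, X): Nation B prefers Y (11 > 5) — not an equilibrium.
(X, Y): Nation A gets 12 ≥ 2 from Y, and Nation B gets 11 ≥ 5 from X — Nash equilibrium.
(Y, X): Nation A prefers X (3 > 1); Nation B prefers Y (8 > 5) — not an equilibrium.
(Y, Y): Nation A prefers X (12 > 2) — not an equilibrium.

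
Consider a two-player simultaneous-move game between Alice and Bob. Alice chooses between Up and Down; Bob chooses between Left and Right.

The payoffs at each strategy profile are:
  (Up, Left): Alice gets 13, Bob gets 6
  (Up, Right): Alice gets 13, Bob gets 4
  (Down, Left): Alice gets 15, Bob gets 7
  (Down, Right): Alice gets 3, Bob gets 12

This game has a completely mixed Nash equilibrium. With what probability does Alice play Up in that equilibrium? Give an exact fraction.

Let r be the probability that Alice plays Up. In a completely mixed equilibrium, Bob must be indifferent between Left and Right.
Bob's expected payoff from Left is 6r + 7(1−r); from Right it is 4r + 12(1−r).
Setting these equal: −r + 7 = −8r + 12, so r = 5/7.

5/7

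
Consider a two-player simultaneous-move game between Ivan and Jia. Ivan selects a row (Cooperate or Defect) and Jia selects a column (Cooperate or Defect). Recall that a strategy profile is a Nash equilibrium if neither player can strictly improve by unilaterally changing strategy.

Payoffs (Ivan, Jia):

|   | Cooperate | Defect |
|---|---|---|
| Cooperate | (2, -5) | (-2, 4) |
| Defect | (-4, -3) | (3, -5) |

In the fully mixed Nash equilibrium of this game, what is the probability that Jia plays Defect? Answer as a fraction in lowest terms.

6/11

Let y be the probability that Jia plays Cooperate. In a completely mixed equilibrium, Ivan must be indifferent between Cooperate and Defect.
Ivan's expected payoff from Cooperate is 2y − 2(1−y); from Defect it is −4y + 3(1−y).
Setting these equal: 4y − 2 = −7y + 3, so y = 5/11.
Therefore Jia plays Defect with probability 1 − 5/11 = 6/11.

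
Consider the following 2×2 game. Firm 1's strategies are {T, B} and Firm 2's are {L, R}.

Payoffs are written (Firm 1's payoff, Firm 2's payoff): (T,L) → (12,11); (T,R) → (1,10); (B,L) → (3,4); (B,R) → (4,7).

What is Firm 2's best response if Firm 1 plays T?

L

Against T, Firm 2 earns 11 from L and 10 from R.
So L is the best response.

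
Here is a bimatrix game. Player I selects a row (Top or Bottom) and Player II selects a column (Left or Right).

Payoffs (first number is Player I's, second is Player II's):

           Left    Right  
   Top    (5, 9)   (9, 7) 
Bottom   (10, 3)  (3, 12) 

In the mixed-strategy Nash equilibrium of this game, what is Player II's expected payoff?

First find x, the probability Player I plays Top, from Player II's indifference between Left and Right: 9x + 3(1−x) = 7x + 12(1−x), giving x = 9/11.
Since Player II is indifferent in equilibrium, Player II's expected payoff equals the payoff from either column against (9/11, 2/11). Using Left: 9(9/11) + 3(2/11) = 87/11.

87/11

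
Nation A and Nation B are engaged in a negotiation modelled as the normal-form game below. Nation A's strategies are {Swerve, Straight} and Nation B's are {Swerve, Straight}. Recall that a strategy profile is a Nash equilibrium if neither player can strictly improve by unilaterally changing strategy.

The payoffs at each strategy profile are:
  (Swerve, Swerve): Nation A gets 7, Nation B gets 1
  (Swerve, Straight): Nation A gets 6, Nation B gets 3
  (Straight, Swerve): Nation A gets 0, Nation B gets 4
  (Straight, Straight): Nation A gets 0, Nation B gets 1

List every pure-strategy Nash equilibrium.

(Swerve, Straight)

(Swerve, Swerve): Nation B prefers Straight (3 > 1) — not an equilibrium.
(Swerve, Straight): Nation A gets 6 ≥ 0 from Straight, and Nation B gets 3 ≥ 1 from Swerve — Nash equilibrium.
(Straight, Swerve): Nation A prefers Swerve (7 > 0) — not an equilibrium.
(Straight, Straight): Nation A prefers Swerve (6 > 0); Nation B prefers Swerve (4 > 1) — not an equilibrium.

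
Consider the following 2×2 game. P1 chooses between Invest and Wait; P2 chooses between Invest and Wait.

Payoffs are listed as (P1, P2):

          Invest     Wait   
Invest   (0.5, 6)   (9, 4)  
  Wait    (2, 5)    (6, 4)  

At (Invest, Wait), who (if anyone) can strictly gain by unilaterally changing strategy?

P2

P1 at (Invest, Wait) earns 9; deviating to Wait yields 6 — not better.
P2 earns 4; deviating to Invest yields 6 — a strict improvement.
Only P2 has a strictly profitable deviation.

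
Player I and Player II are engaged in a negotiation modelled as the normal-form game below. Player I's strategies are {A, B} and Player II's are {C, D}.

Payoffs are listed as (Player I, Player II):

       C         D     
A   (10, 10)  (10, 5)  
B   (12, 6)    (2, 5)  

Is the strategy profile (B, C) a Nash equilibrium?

Yes

At (B, C), Player I earns 12; switching to A would give 10, so Player I has no profitable deviation.
Player II earns 6; switching to D would give 5, so Player II has no profitable deviation.
Neither player can gain by a unilateral deviation, so this profile is a Nash equilibrium.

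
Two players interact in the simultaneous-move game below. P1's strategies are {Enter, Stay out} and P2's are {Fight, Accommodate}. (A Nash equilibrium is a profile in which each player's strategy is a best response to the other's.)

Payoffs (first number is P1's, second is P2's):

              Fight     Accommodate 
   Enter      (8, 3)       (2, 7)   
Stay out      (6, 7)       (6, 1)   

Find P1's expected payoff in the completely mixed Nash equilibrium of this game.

First find y, the probability P2 plays Fight, from P1's indifference between Enter and Stay out: 8y + 2(1−y) = 6y + 6(1−y), giving y = 2/3.
Since P1 is indifferent in equilibrium, P1's expected payoff equals the payoff from either row against (2/3, 1/3). Using Enter: 8(2/3) + 2(1/3) = 6.

6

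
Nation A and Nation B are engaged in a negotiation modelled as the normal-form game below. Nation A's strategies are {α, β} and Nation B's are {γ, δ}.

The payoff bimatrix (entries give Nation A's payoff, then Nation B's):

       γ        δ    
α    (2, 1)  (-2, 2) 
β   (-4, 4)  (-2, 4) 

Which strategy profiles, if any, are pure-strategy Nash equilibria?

(α, γ): Nation B prefers δ (2 > 1) — not an equilibrium.
(α, δ): Nation A gets -2 ≥ -2 from β, and Nation B gets 2 ≥ 1 from γ — Nash equilibrium.
(β, γ): Nation A prefers α (2 > -4) — not an equilibrium.
(β, δ): Nation A gets -2 ≥ -2 from α, and Nation B gets 4 ≥ 4 from γ — Nash equilibrium.

(α, δ) and (β, δ)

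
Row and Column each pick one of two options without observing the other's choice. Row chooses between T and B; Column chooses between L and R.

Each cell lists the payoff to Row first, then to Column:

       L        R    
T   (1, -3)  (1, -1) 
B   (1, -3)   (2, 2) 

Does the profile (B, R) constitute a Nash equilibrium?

At (B, R), Row earns 2; switching to T would give 1, so Row has no profitable deviation.
Column earns 2; switching to L would give -3, so Column has no profitable deviation.
Neither player can gain by a unilateral deviation, so this profile is a Nash equilibrium.

Yes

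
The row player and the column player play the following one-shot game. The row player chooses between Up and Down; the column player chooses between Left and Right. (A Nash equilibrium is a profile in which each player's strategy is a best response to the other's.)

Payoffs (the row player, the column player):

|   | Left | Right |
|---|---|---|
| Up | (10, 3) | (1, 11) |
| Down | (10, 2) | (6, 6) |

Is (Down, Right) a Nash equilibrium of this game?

Yes

At (Down, Right), the row player earns 6; switching to Up would give 1, so the row player has no profitable deviation.
The column player earns 6; switching to Left would give 2, so the column player has no profitable deviation.
Neither player can gain by a unilateral deviation, so this profile is a Nash equilibrium.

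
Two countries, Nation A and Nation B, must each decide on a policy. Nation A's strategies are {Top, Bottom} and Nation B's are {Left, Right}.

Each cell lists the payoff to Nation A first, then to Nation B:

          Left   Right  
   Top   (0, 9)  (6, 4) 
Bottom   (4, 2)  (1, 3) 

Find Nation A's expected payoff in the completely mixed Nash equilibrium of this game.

8/3

First find q, the probability Nation B plays Left, from Nation A's indifference between Top and Bottom: 6(1−q) = 4q + (1−q), giving q = 5/9.
Since Nation A is indifferent in equilibrium, Nation A's expected payoff equals the payoff from either row against (5/9, 4/9). Using Top: 6(4/9) = 8/3.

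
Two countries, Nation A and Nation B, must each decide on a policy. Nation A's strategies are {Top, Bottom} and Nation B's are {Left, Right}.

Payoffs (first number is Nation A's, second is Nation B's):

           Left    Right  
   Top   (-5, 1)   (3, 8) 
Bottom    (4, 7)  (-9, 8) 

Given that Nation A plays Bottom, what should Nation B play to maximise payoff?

Right

Against Bottom, Nation B earns 7 from Left and 8 from Right.
So Right is the best response.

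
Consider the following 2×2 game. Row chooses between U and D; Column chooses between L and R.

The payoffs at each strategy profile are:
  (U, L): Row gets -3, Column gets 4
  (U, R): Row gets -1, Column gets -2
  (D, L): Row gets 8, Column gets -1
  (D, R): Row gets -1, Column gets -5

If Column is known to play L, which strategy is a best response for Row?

Against L, Row earns -3 from U and 8 from D.
So D is the best response.

D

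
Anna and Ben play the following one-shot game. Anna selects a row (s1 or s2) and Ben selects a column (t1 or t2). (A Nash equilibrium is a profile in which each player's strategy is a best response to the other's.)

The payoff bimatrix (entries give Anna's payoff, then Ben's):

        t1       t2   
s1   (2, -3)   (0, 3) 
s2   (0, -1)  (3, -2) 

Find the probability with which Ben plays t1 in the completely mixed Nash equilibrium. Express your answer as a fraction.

Let c be the probability that Ben plays t1. In a completely mixed equilibrium, Anna must be indifferent between s1 and s2.
Anna's expected payoff from s1 is 2c; from s2 it is 3(1−c).
Setting these equal: 2c = −3c + 3, so c = 3/5.

3/5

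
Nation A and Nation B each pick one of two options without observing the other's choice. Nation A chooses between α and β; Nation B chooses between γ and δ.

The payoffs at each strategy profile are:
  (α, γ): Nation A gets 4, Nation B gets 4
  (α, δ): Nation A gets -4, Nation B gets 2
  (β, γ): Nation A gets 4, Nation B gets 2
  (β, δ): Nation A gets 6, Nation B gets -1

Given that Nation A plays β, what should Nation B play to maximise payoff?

Against β, Nation B earns 2 from γ and -1 from δ.
So γ is the best response.

γ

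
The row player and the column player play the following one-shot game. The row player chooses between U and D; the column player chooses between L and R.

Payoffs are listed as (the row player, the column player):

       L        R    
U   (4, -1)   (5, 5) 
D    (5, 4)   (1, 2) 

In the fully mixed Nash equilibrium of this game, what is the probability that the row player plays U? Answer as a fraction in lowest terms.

1/4

Let x be the probability that the row player plays U. In a completely mixed equilibrium, the column player must be indifferent between L and R.
The column player's expected payoff from L is −x + 4(1−x); from R it is 5x + 2(1−x).
Setting these equal: −5x + 4 = 3x + 2, so x = 1/4.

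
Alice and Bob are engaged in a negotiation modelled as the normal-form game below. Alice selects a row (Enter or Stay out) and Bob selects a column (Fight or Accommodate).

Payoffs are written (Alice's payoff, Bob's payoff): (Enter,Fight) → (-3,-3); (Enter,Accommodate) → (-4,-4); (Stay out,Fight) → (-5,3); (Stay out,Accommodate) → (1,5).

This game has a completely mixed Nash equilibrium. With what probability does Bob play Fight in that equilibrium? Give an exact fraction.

5/7

Let y be the probability that Bob plays Fight. In a completely mixed equilibrium, Alice must be indifferent between Enter and Stay out.
Alice's expected payoff from Enter is −3y − 4(1−y); from Stay out it is −5y + (1−y).
Setting these equal: y − 4 = −6y + 1, so y = 5/7.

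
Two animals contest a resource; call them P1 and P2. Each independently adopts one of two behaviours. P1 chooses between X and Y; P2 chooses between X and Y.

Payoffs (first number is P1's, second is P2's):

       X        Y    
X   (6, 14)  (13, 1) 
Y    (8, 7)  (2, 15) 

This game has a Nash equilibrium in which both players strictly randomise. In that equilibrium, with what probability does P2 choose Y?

Let q be the probability that P2 plays X. In a completely mixed equilibrium, P1 must be indifferent between X and Y.
P1's expected payoff from X is 6q + 13(1−q); from Y it is 8q + 2(1−q).
Setting these equal: −7q + 13 = 6q + 2, so q = 11/13.
Therefore P2 plays Y with probability 1 − 11/13 = 2/13.

2/13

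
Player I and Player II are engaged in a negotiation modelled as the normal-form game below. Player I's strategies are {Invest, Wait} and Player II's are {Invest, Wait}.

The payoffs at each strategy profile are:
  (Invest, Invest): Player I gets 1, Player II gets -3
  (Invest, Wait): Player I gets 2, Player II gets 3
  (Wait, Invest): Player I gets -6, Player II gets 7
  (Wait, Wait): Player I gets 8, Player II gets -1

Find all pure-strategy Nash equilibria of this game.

(Invest, Invest): Player II prefers Wait (3 > -3) — not an equilibrium.
(Invest, Wait): Player I prefers Wait (8 > 2) — not an equilibrium.
(Wait, Invest): Player I prefers Invest (1 > -6) — not an equilibrium.
(Wait, Wait): Player II prefers Invest (7 > -1) — not an equilibrium.

none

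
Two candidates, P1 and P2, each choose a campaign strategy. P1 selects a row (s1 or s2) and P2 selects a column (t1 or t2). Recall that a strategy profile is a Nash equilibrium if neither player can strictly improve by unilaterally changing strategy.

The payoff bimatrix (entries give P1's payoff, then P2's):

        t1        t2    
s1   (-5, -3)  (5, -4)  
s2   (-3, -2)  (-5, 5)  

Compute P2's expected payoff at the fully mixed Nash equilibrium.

-23/8

First find x, the probability P1 plays s1, from P2's indifference between t1 and t2: −3x − 2(1−x) = −4x + 5(1−x), giving x = 7/8.
Since P2 is indifferent in equilibrium, P2's expected payoff equals the payoff from either column against (7/8, 1/8). Using t1: −3(7/8) − 2(1/8) = -23/8.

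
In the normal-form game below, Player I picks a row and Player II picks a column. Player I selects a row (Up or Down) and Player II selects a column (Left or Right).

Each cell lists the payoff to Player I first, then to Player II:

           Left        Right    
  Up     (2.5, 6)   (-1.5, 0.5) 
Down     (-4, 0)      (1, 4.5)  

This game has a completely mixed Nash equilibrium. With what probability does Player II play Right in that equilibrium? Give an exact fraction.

Let q be the probability that Player II plays Left. In a completely mixed equilibrium, Player I must be indifferent between Up and Down.
Player I's expected payoff from Up is 2.5q − 1.5(1−q); from Down it is −4q + (1−q).
Setting these equal: 4q − 1.5 = −5q + 1, so q = 5/18.
Therefore Player II plays Right with probability 1 − 5/18 = 13/18.

13/18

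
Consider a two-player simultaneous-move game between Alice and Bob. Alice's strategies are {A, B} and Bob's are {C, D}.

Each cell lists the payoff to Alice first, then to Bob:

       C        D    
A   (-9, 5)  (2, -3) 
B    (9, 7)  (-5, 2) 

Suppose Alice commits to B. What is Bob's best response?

Against B, Bob earns 7 from C and 2 from D.
So C is the best response.

C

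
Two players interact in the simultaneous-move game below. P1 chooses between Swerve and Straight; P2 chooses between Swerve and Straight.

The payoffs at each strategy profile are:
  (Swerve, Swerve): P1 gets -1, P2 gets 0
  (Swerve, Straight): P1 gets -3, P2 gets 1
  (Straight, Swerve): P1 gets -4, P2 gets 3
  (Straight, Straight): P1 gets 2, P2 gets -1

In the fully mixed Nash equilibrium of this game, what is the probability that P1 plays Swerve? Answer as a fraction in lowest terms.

Let p be the probability that P1 plays Swerve. In a completely mixed equilibrium, P2 must be indifferent between Swerve and Straight.
P2's expected payoff from Swerve is 3(1−p); from Straight it is p − (1−p).
Setting these equal: −3p + 3 = 2p − 1, so p = 4/5.

4/5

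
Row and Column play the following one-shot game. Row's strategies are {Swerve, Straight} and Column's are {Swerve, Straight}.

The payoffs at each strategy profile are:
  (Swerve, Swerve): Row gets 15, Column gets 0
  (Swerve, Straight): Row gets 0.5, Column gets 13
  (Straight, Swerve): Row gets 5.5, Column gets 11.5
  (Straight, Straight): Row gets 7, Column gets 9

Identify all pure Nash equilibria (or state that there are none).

none

(Swerve, Swerve): Column prefers Straight (13 > 0) — not an equilibrium.
(Swerve, Straight): Row prefers Straight (7 > 0.5) — not an equilibrium.
(Straight, Swerve): Row prefers Swerve (15 > 5.5) — not an equilibrium.
(Straight, Straight): Column prefers Swerve (11.5 > 9) — not an equilibrium.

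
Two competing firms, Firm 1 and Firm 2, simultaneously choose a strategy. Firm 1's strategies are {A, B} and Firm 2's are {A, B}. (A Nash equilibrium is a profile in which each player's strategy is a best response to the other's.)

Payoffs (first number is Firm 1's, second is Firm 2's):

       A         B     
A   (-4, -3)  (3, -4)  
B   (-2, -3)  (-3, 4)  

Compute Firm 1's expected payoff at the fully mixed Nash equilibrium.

-9/4

First find q, the probability Firm 2 plays A, from Firm 1's indifference between A and B: −4q + 3(1−q) = −2q − 3(1−q), giving q = 3/4.
Since Firm 1 is indifferent in equilibrium, Firm 1's expected payoff equals the payoff from either row against (3/4, 1/4). Using A: −4(3/4) + 3(1/4) = -9/4.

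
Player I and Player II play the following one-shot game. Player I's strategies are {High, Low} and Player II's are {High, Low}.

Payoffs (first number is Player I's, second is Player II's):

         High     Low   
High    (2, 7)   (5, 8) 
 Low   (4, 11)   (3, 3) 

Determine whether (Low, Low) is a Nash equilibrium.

At (Low, Low), Player I earns 3; switching to High would give 5, so Player I would deviate.
Player II earns 3; switching to High would give 11, so Player II would deviate.
Since at least one player can profitably deviate, this is not a Nash equilibrium.

No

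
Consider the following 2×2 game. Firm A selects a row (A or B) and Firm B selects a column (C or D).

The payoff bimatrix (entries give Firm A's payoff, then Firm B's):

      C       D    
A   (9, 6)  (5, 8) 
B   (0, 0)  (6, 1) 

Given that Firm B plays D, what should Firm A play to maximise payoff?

Against D, Firm A earns 5 from A and 6 from B.
So B is the best response.

B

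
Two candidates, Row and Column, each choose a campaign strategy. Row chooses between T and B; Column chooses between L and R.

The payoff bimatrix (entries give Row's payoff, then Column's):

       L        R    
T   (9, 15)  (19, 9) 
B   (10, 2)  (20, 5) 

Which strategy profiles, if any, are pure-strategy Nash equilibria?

(B, R)

(T, L): Row prefers B (10 > 9) — not an equilibrium.
(T, R): Row prefers B (20 > 19); Column prefers L (15 > 9) — not an equilibrium.
(B, L): Column prefers R (5 > 2) — not an equilibrium.
(B, R): Row gets 20 ≥ 19 from T, and Column gets 5 ≥ 2 from L — Nash equilibrium.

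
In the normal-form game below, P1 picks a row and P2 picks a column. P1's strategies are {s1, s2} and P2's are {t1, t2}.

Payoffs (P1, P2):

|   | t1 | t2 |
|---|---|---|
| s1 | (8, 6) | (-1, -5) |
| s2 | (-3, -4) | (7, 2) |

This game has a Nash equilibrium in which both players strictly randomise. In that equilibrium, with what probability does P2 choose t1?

8/19

Let c be the probability that P2 plays t1. In a completely mixed equilibrium, P1 must be indifferent between s1 and s2.
P1's expected payoff from s1 is 8c − (1−c); from s2 it is −3c + 7(1−c).
Setting these equal: 9c − 1 = −10c + 7, so c = 8/19.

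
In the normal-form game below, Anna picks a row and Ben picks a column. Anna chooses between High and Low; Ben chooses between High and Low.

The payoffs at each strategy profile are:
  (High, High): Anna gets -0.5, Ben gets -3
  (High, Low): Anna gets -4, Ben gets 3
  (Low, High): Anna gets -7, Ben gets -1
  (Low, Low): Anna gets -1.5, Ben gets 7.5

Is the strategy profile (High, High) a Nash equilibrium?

No

At (High, High), Anna earns -0.5; switching to Low would give -7, so Anna has no profitable deviation.
Ben earns -3; switching to Low would give 3, so Ben would deviate.
Since at least one player can profitably deviate, this is not a Nash equilibrium.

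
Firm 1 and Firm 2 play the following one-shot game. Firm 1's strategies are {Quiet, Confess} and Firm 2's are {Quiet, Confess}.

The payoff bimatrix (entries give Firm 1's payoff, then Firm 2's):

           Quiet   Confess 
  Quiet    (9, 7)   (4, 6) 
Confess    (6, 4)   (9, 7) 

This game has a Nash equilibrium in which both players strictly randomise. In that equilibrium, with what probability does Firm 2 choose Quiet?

5/8

Let y be the probability that Firm 2 plays Quiet. In a completely mixed equilibrium, Firm 1 must be indifferent between Quiet and Confess.
Firm 1's expected payoff from Quiet is 9y + 4(1−y); from Confess it is 6y + 9(1−y).
Setting these equal: 5y + 4 = −3y + 9, so y = 5/8.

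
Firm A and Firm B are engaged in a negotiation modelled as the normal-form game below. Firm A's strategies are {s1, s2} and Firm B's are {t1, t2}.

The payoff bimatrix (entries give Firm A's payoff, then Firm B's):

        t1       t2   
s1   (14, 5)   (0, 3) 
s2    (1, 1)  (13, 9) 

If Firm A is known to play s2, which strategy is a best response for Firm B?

Against s2, Firm B earns 1 from t1 and 9 from t2.
So t2 is the best response.

t2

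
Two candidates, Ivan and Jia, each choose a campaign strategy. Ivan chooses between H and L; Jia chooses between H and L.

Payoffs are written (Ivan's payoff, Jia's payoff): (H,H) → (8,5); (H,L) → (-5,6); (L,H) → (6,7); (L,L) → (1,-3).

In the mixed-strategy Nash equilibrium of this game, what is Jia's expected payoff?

57/11

First find x, the probability Ivan plays H, from Jia's indifference between H and L: 5x + 7(1−x) = 6x − 3(1−x), giving x = 10/11.
Since Jia is indifferent in equilibrium, Jia's expected payoff equals the payoff from either column against (10/11, 1/11). Using H: 5(10/11) + 7(1/11) = 57/11.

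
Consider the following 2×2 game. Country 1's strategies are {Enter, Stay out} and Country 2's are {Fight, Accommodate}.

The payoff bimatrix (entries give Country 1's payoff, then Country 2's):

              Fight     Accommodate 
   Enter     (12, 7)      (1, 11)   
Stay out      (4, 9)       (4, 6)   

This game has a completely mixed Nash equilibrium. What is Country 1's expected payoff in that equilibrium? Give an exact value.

4

First find y, the probability Country 2 plays Fight, from Country 1's indifference between Enter and Stay out: 12y + (1−y) = 4y + 4(1−y), giving y = 3/11.
Since Country 1 is indifferent in equilibrium, Country 1's expected payoff equals the payoff from either row against (3/11, 8/11). Using Enter: 12(3/11) + (8/11) = 4.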